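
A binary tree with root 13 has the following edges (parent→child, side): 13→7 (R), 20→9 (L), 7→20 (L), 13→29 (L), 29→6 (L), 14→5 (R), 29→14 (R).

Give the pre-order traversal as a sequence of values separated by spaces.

Pre-order visits the node, then its left subtree, then its right subtree.
Visit 13.
At 13: go left to 29.
  Visit 29.
  At 29: go left to 6.
    6 is a leaf — visit 6.
  At 29: go right to 14.
    Visit 14.
    At 14: no left child.
    At 14: go right to 5.
      5 is a leaf — visit 5.
At 13: go right to 7.
  Visit 7.
  At 7: go left to 20.
    Visit 20.
    At 20: go left to 9.
      9 is a leaf — visit 9.
    At 20: no right child.
  At 7: no right child.

13 29 6 14 5 7 20 9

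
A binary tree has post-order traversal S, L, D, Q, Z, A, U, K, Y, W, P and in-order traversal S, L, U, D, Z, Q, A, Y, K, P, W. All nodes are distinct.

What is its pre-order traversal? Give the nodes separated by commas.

The last element of post-order is the root; it splits in-order into left and right subtrees.
Root P: left subtree has 9 nodes {S, L, U, D, Z, Q, A, Y, K}, right has 1 {W}.
  Root Y: left subtree has 7 nodes {S, L, U, D, Z, Q, A}, right has 1 {K}.
    Root U: left subtree has 2 nodes {S, L}, right has 4 {D, Z, Q, A}.
      Root L: left subtree has 1 node {S}, right has 0 { }.
      Root A: left subtree has 3 nodes {D, Z, Q}, right has 0 { }.
        Root Z: left subtree has 1 node {D}, right has 1 {Q}.

P, Y, U, L, S, A, Z, D, Q, K, W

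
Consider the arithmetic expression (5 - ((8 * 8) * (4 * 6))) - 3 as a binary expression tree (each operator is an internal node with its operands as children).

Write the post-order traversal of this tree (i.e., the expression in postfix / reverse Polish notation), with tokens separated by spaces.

Post-order on an expression tree gives postfix notation: for each operator, emit left operand, right operand, then the operator.

5 8 8 * 4 6 * * - 3 -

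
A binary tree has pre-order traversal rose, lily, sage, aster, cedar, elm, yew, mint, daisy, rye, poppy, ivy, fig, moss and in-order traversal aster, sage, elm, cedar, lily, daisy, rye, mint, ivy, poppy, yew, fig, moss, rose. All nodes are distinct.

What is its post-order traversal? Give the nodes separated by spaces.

The first element of pre-order is the root; it splits in-order into left and right subtrees.
Root rose: left subtree has 13 nodes {aster, sage, elm, cedar, lily, daisy, rye, mint, ivy, poppy, yew, fig, moss}, right has 0 { }.
  Root lily: left subtree has 4 nodes {aster, sage, elm, cedar}, right has 8 {daisy, rye, mint, ivy, poppy, yew, fig, moss}.
    Root sage: left subtree has 1 node {aster}, right has 2 {elm, cedar}.
      Root cedar: left subtree has 1 node {elm}, right has 0 { }.
    Root yew: left subtree has 5 nodes {daisy, rye, mint, ivy, poppy}, right has 2 {fig, moss}.
      Root mint: left subtree has 2 nodes {daisy, rye}, right has 2 {ivy, poppy}.
        Root daisy: left subtree has 0 nodes { }, right has 1 {rye}.
        Root poppy: left subtree has 1 node {ivy}, right has 0 { }.
      Root fig: left subtree has 0 nodes { }, right has 1 {moss}.

aster elm cedar sage rye daisy ivy poppy mint moss fig yew lily rose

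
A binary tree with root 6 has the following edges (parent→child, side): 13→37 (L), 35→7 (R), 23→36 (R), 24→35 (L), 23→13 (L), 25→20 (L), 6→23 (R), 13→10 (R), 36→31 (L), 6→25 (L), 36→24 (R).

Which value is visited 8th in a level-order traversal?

10

Level-order visits nodes level by level from the root, left to right within each level.
Level 0: 6
Level 1: 25, 23
Level 2: 20, 13, 36
Level 3: 37, 10, 31, 24
Level 4: 35
Level 5: 7
Full level-order sequence: 6, 25, 23, 20, 13, 36, 37, 10, 31, 24, 35, 7.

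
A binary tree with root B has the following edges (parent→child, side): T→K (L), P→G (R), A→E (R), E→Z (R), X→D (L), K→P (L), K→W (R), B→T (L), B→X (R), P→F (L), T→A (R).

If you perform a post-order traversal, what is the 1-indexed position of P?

Post-order visits the left subtree, then the right subtree, then the node.
At B: go left to T.
  At T: go left to K.
    At K: go left to P.
      At P: go left to F.
        F is a leaf — visit F.
      At P: go right to G.
        G is a leaf — visit G.
      Visit P.
    At K: go right to W.
      W is a leaf — visit W.
    Visit K.
  At T: go right to A.
    At A: no left child.
    At A: go right to E.
      At E: no left child.
      At E: go right to Z.
        Z is a leaf — visit Z.
      Visit E.
    Visit A.
  Visit T.
At B: go right to X.
  At X: go left to D.
    D is a leaf — visit D.
  At X: no right child.
  Visit X.
Visit B.
Full post-order sequence: F, G, P, W, K, Z, E, A, T, D, X, B.

3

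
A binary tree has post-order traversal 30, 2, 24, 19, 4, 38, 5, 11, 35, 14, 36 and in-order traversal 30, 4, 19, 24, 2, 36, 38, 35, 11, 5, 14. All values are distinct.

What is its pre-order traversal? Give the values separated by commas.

36, 4, 30, 19, 24, 2, 14, 35, 38, 11, 5

The last element of post-order is the root; it splits in-order into left and right subtrees.
Root 36: left subtree has 5 nodes {30, 4, 19, 24, 2}, right has 5 {38, 35, 11, 5, 14}.
  Root 4: left subtree has 1 node {30}, right has 3 {19, 24, 2}.
    Root 19: left subtree has 0 nodes { }, right has 2 {24, 2}.
      Root 24: left subtree has 0 nodes { }, right has 1 {2}.
  Root 14: left subtree has 4 nodes {38, 35, 11, 5}, right has 0 { }.
    Root 35: left subtree has 1 node {38}, right has 2 {11, 5}.
      Root 11: left subtree has 0 nodes { }, right has 1 {5}.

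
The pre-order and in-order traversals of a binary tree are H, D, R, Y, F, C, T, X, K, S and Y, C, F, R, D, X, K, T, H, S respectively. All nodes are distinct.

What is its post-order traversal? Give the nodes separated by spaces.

The first element of pre-order is the root; it splits in-order into left and right subtrees.
Root H: left subtree has 8 nodes {Y, C, F, R, D, X, K, T}, right has 1 {S}.
  Root D: left subtree has 4 nodes {Y, C, F, R}, right has 3 {X, K, T}.
    Root R: left subtree has 3 nodes {Y, C, F}, right has 0 { }.
      Root Y: left subtree has 0 nodes { }, right has 2 {C, F}.
        Root F: left subtree has 1 node {C}, right has 0 { }.
    Root T: left subtree has 2 nodes {X, K}, right has 0 { }.
      Root X: left subtree has 0 nodes { }, right has 1 {K}.

C F Y R K X T D S H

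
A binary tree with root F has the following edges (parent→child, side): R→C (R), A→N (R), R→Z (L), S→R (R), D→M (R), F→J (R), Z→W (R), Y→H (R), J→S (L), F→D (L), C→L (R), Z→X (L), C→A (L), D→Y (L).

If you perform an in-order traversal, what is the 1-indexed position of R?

10

In-order visits the left subtree, then the node, then the right subtree.
At F: go left to D.
  At D: go left to Y.
    At Y: no left child.
    Visit Y.
    At Y: go right to H.
      H is a leaf — visit H.
  Visit D.
  At D: go right to M.
    M is a leaf — visit M.
Visit F.
At F: go right to J.
  At J: go left to S.
    At S: no left child.
    Visit S.
    At S: go right to R.
      At R: go left to Z.
        At Z: go left to X.
          X is a leaf — visit X.
        Visit Z.
        At Z: go right to W.
          W is a leaf — visit W.
      Visit R.
      At R: go right to C.
        At C: go left to A.
          At A: no left child.
          Visit A.
          At A: go right to N.
            N is a leaf — visit N.
        Visit C.
        At C: go right to L.
          L is a leaf — visit L.
  Visit J.
  At J: no right child.
Full in-order sequence: Y, H, D, M, F, S, X, Z, W, R, A, N, C, L, J.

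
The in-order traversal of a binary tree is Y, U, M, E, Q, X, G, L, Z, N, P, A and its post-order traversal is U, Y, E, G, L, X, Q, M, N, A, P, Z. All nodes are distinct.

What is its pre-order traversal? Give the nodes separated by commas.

Z, M, Y, U, Q, E, X, L, G, P, N, A

The last element of post-order is the root; it splits in-order into left and right subtrees.
Root Z: left subtree has 8 nodes {Y, U, M, E, Q, X, G, L}, right has 3 {N, P, A}.
  Root M: left subtree has 2 nodes {Y, U}, right has 5 {E, Q, X, G, L}.
    Root Y: left subtree has 0 nodes { }, right has 1 {U}.
    Root Q: left subtree has 1 node {E}, right has 3 {X, G, L}.
      Root X: left subtree has 0 nodes { }, right has 2 {G, L}.
        Root L: left subtree has 1 node {G}, right has 0 { }.
  Root P: left subtree has 1 node {N}, right has 1 {A}.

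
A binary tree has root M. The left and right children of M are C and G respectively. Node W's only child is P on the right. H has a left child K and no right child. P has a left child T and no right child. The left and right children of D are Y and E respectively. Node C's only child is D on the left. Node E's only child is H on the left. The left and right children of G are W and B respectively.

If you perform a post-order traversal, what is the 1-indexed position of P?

Post-order visits the left subtree, then the right subtree, then the node.
At M: go left to C.
  At C: go left to D.
    At D: go left to Y.
      Y is a leaf — visit Y.
    At D: go right to E.
      At E: go left to H.
        At H: go left to K.
          K is a leaf — visit K.
        At H: no right child.
        Visit H.
      At E: no right child.
      Visit E.
    Visit D.
  At C: no right child.
  Visit C.
At M: go right to G.
  At G: go left to W.
    At W: no left child.
    At W: go right to P.
      At P: go left to T.
        T is a leaf — visit T.
      At P: no right child.
      Visit P.
    Visit W.
  At G: go right to B.
    B is a leaf — visit B.
  Visit G.
Visit M.
Full post-order sequence: Y, K, H, E, D, C, T, P, W, B, G, M.

8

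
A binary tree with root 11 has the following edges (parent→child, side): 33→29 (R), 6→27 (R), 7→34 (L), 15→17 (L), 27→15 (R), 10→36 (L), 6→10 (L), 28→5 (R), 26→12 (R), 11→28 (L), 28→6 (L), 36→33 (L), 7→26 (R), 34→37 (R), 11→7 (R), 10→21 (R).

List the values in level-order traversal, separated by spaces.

Level-order visits nodes level by level from the root, left to right within each level.
Level 0: 11
Level 1: 28, 7
Level 2: 6, 5, 34, 26
Level 3: 10, 27, 37, 12
Level 4: 36, 21, 15
Level 5: 33, 17
Level 6: 29

11 28 7 6 5 34 26 10 27 37 12 36 21 15 33 17 29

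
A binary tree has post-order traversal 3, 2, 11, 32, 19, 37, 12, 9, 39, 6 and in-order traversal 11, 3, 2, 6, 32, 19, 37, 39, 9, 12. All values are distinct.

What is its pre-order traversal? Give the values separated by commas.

The last element of post-order is the root; it splits in-order into left and right subtrees.
Root 6: left subtree has 3 nodes {11, 3, 2}, right has 6 {32, 19, 37, 39, 9, 12}.
  Root 11: left subtree has 0 nodes { }, right has 2 {3, 2}.
    Root 2: left subtree has 1 node {3}, right has 0 { }.
  Root 39: left subtree has 3 nodes {32, 19, 37}, right has 2 {9, 12}.
    Root 37: left subtree has 2 nodes {32, 19}, right has 0 { }.
      Root 19: left subtree has 1 node {32}, right has 0 { }.
    Root 9: left subtree has 0 nodes { }, right has 1 {12}.

6, 11, 2, 3, 39, 37, 19, 32, 9, 12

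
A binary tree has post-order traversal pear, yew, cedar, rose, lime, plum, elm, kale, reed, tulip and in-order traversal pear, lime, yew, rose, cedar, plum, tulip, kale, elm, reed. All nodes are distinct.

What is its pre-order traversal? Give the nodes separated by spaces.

tulip plum lime pear rose yew cedar reed kale elm

The last element of post-order is the root; it splits in-order into left and right subtrees.
Root tulip: left subtree has 6 nodes {pear, lime, yew, rose, cedar, plum}, right has 3 {kale, elm, reed}.
  Root plum: left subtree has 5 nodes {pear, lime, yew, rose, cedar}, right has 0 { }.
    Root lime: left subtree has 1 node {pear}, right has 3 {yew, rose, cedar}.
      Root rose: left subtree has 1 node {yew}, right has 1 {cedar}.
  Root reed: left subtree has 2 nodes {kale, elm}, right has 0 { }.
    Root kale: left subtree has 0 nodes { }, right has 1 {elm}.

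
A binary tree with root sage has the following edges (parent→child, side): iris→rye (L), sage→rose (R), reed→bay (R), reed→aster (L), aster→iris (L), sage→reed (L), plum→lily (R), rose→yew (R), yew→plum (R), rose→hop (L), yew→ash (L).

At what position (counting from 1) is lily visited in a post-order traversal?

Post-order visits the left subtree, then the right subtree, then the node.
At sage: go left to reed.
  At reed: go left to aster.
    At aster: go left to iris.
      At iris: go left to rye.
        rye is a leaf — visit rye.
      At iris: no right child.
      Visit iris.
    At aster: no right child.
    Visit aster.
  At reed: go right to bay.
    bay is a leaf — visit bay.
  Visit reed.
At sage: go right to rose.
  At rose: go left to hop.
    hop is a leaf — visit hop.
  At rose: go right to yew.
    At yew: go left to ash.
      ash is a leaf — visit ash.
    At yew: go right to plum.
      At plum: no left child.
      At plum: go right to lily.
        lily is a leaf — visit lily.
      Visit plum.
    Visit yew.
  Visit rose.
Visit sage.
Full post-order sequence: rye, iris, aster, bay, reed, hop, ash, lily, plum, yew, rose, sage.

8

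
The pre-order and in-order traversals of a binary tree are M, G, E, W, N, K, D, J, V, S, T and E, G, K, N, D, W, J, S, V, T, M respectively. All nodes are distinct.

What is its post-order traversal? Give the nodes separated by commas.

E, K, D, N, S, T, V, J, W, G, M

The first element of pre-order is the root; it splits in-order into left and right subtrees.
Root M: left subtree has 10 nodes {E, G, K, N, D, W, J, S, V, T}, right has 0 { }.
  Root G: left subtree has 1 node {E}, right has 8 {K, N, D, W, J, S, V, T}.
    Root W: left subtree has 3 nodes {K, N, D}, right has 4 {J, S, V, T}.
      Root N: left subtree has 1 node {K}, right has 1 {D}.
      Root J: left subtree has 0 nodes { }, right has 3 {S, V, T}.
        Root V: left subtree has 1 node {S}, right has 1 {T}.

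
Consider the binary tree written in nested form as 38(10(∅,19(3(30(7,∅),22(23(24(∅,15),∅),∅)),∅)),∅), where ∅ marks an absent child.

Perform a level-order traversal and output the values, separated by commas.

Level-order visits nodes level by level from the root, left to right within each level.
Level 0: 38
Level 1: 10
Level 2: 19
Level 3: 3
Level 4: 30, 22
Level 5: 7, 23
Level 6: 24
Level 7: 15

38, 10, 19, 3, 30, 22, 7, 23, 24, 15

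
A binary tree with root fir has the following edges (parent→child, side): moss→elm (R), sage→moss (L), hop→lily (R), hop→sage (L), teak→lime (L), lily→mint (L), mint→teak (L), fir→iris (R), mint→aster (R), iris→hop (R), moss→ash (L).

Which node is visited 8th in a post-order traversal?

Post-order visits the left subtree, then the right subtree, then the node.
At fir: no left child.
At fir: go right to iris.
  At iris: no left child.
  At iris: go right to hop.
    At hop: go left to sage.
      At sage: go left to moss.
        At moss: go left to ash.
          ash is a leaf — visit ash.
        At moss: go right to elm.
          elm is a leaf — visit elm.
        Visit moss.
      At sage: no right child.
      Visit sage.
    At hop: go right to lily.
      At lily: go left to mint.
        At mint: go left to teak.
          At teak: go left to lime.
            lime is a leaf — visit lime.
          At teak: no right child.
          Visit teak.
        At mint: go right to aster.
          aster is a leaf — visit aster.
        Visit mint.
      At lily: no right child.
      Visit lily.
    Visit hop.
  Visit iris.
Visit fir.
Full post-order sequence: ash, elm, moss, sage, lime, teak, aster, mint, lily, hop, iris, fir.

mint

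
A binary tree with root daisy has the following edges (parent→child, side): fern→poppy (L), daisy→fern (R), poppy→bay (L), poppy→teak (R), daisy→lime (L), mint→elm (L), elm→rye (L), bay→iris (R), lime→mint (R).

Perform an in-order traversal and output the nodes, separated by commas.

In-order visits the left subtree, then the node, then the right subtree.
At daisy: go left to lime.
  At lime: no left child.
  Visit lime.
  At lime: go right to mint.
    At mint: go left to elm.
      At elm: go left to rye.
        rye is a leaf — visit rye.
      Visit elm.
      At elm: no right child.
    Visit mint.
    At mint: no right child.
Visit daisy.
At daisy: go right to fern.
  At fern: go left to poppy.
    At poppy: go left to bay.
      At bay: no left child.
      Visit bay.
      At bay: go right to iris.
        iris is a leaf — visit iris.
    Visit poppy.
    At poppy: go right to teak.
      teak is a leaf — visit teak.
  Visit fern.
  At fern: no right child.

lime, rye, elm, mint, daisy, bay, iris, poppy, teak, fern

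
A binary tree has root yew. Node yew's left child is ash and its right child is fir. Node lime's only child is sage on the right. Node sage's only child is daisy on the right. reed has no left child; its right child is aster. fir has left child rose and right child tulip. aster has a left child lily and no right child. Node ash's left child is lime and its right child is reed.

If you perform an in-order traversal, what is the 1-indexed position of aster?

7

In-order visits the left subtree, then the node, then the right subtree.
At yew: go left to ash.
  At ash: go left to lime.
    At lime: no left child.
    Visit lime.
    At lime: go right to sage.
      At sage: no left child.
      Visit sage.
      At sage: go right to daisy.
        daisy is a leaf — visit daisy.
  Visit ash.
  At ash: go right to reed.
    At reed: no left child.
    Visit reed.
    At reed: go right to aster.
      At aster: go left to lily.
        lily is a leaf — visit lily.
      Visit aster.
      At aster: no right child.
Visit yew.
At yew: go right to fir.
  At fir: go left to rose.
    rose is a leaf — visit rose.
  Visit fir.
  At fir: go right to tulip.
    tulip is a leaf — visit tulip.
Full in-order sequence: lime, sage, daisy, ash, reed, lily, aster, yew, rose, fir, tulip.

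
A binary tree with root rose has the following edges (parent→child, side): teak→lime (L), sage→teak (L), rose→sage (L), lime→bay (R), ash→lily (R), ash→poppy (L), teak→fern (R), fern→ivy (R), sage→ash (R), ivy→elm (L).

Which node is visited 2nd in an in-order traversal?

bay

In-order visits the left subtree, then the node, then the right subtree.
At rose: go left to sage.
  At sage: go left to teak.
    At teak: go left to lime.
      At lime: no left child.
      Visit lime.
      At lime: go right to bay.
        bay is a leaf — visit bay.
    Visit teak.
    At teak: go right to fern.
      At fern: no left child.
      Visit fern.
      At fern: go right to ivy.
        At ivy: go left to elm.
          elm is a leaf — visit elm.
        Visit ivy.
        At ivy: no right child.
  Visit sage.
  At sage: go right to ash.
    At ash: go left to poppy.
      poppy is a leaf — visit poppy.
    Visit ash.
    At ash: go right to lily.
      lily is a leaf — visit lily.
Visit rose.
At rose: no right child.
Full in-order sequence: lime, bay, teak, fern, elm, ivy, sage, poppy, ash, lily, rose.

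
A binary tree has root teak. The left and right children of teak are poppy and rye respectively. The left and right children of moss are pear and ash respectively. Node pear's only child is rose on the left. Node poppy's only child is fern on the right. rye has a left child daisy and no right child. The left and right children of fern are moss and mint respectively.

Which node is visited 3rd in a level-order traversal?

Level-order visits nodes level by level from the root, left to right within each level.
Level 0: teak
Level 1: poppy, rye
Level 2: fern, daisy
Level 3: moss, mint
Level 4: pear, ash
Level 5: rose
Full level-order sequence: teak, poppy, rye, fern, daisy, moss, mint, pear, ash, rose.

rye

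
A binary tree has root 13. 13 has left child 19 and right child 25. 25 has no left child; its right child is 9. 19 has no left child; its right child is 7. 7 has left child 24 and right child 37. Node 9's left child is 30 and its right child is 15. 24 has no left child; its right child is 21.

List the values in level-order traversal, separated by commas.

13, 19, 25, 7, 9, 24, 37, 30, 15, 21

Level-order visits nodes level by level from the root, left to right within each level.
Level 0: 13
Level 1: 19, 25
Level 2: 7, 9
Level 3: 24, 37, 30, 15
Level 4: 21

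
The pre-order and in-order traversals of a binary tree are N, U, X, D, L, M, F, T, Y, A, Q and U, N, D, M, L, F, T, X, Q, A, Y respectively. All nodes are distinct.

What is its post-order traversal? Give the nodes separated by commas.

The first element of pre-order is the root; it splits in-order into left and right subtrees.
Root N: left subtree has 1 node {U}, right has 9 {D, M, L, F, T, X, Q, A, Y}.
  Root X: left subtree has 5 nodes {D, M, L, F, T}, right has 3 {Q, A, Y}.
    Root D: left subtree has 0 nodes { }, right has 4 {M, L, F, T}.
      Root L: left subtree has 1 node {M}, right has 2 {F, T}.
        Root F: left subtree has 0 nodes { }, right has 1 {T}.
    Root Y: left subtree has 2 nodes {Q, A}, right has 0 { }.
      Root A: left subtree has 1 node {Q}, right has 0 { }.

U, M, T, F, L, D, Q, A, Y, X, N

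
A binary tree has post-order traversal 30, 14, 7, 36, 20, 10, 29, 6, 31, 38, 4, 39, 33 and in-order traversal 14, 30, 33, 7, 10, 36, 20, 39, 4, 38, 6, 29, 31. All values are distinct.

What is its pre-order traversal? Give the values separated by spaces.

The last element of post-order is the root; it splits in-order into left and right subtrees.
Root 33: left subtree has 2 nodes {14, 30}, right has 10 {7, 10, 36, 20, 39, 4, 38, 6, 29, 31}.
  Root 14: left subtree has 0 nodes { }, right has 1 {30}.
  Root 39: left subtree has 4 nodes {7, 10, 36, 20}, right has 5 {4, 38, 6, 29, 31}.
    Root 10: left subtree has 1 node {7}, right has 2 {36, 20}.
      Root 20: left subtree has 1 node {36}, right has 0 { }.
    Root 4: left subtree has 0 nodes { }, right has 4 {38, 6, 29, 31}.
      Root 38: left subtree has 0 nodes { }, right has 3 {6, 29, 31}.
        Root 31: left subtree has 2 nodes {6, 29}, right has 0 { }.
          Root 6: left subtree has 0 nodes { }, right has 1 {29}.

33 14 30 39 10 7 20 36 4 38 31 6 29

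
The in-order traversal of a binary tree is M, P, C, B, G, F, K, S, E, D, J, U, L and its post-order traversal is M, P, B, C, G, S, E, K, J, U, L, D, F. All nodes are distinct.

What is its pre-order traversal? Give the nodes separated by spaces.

The last element of post-order is the root; it splits in-order into left and right subtrees.
Root F: left subtree has 5 nodes {M, P, C, B, G}, right has 7 {K, S, E, D, J, U, L}.
  Root G: left subtree has 4 nodes {M, P, C, B}, right has 0 { }.
    Root C: left subtree has 2 nodes {M, P}, right has 1 {B}.
      Root P: left subtree has 1 node {M}, right has 0 { }.
  Root D: left subtree has 3 nodes {K, S, E}, right has 3 {J, U, L}.
    Root K: left subtree has 0 nodes { }, right has 2 {S, E}.
      Root E: left subtree has 1 node {S}, right has 0 { }.
    Root L: left subtree has 2 nodes {J, U}, right has 0 { }.
      Root U: left subtree has 1 node {J}, right has 0 { }.

F G C P M B D K E S L U J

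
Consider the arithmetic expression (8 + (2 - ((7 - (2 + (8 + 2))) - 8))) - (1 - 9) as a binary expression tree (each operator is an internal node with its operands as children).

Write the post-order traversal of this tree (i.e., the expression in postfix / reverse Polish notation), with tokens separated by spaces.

Post-order on an expression tree gives postfix notation: for each operator, emit left operand, right operand, then the operator.

8 2 7 2 8 2 + + - 8 - - + 1 9 - -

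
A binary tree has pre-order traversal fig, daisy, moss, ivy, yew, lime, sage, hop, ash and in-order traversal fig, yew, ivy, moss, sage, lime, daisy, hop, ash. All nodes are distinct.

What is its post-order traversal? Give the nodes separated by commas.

The first element of pre-order is the root; it splits in-order into left and right subtrees.
Root fig: left subtree has 0 nodes { }, right has 8 {yew, ivy, moss, sage, lime, daisy, hop, ash}.
  Root daisy: left subtree has 5 nodes {yew, ivy, moss, sage, lime}, right has 2 {hop, ash}.
    Root moss: left subtree has 2 nodes {yew, ivy}, right has 2 {sage, lime}.
      Root ivy: left subtree has 1 node {yew}, right has 0 { }.
      Root lime: left subtree has 1 node {sage}, right has 0 { }.
    Root hop: left subtree has 0 nodes { }, right has 1 {ash}.

yew, ivy, sage, lime, moss, ash, hop, daisy, fig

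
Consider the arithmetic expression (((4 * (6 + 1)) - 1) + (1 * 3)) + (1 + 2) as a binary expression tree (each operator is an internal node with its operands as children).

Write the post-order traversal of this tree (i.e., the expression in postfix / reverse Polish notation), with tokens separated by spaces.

Post-order on an expression tree gives postfix notation: for each operator, emit left operand, right operand, then the operator.

4 6 1 + * 1 - 1 3 * + 1 2 + +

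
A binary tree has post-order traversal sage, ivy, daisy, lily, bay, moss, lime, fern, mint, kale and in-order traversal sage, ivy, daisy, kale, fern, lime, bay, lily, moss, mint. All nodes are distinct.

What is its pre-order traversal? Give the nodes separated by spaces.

The last element of post-order is the root; it splits in-order into left and right subtrees.
Root kale: left subtree has 3 nodes {sage, ivy, daisy}, right has 6 {fern, lime, bay, lily, moss, mint}.
  Root daisy: left subtree has 2 nodes {sage, ivy}, right has 0 { }.
    Root ivy: left subtree has 1 node {sage}, right has 0 { }.
  Root mint: left subtree has 5 nodes {fern, lime, bay, lily, moss}, right has 0 { }.
    Root fern: left subtree has 0 nodes { }, right has 4 {lime, bay, lily, moss}.
      Root lime: left subtree has 0 nodes { }, right has 3 {bay, lily, moss}.
        Root moss: left subtree has 2 nodes {bay, lily}, right has 0 { }.
          Root bay: left subtree has 0 nodes { }, right has 1 {lily}.

kale daisy ivy sage mint fern lime moss bay lily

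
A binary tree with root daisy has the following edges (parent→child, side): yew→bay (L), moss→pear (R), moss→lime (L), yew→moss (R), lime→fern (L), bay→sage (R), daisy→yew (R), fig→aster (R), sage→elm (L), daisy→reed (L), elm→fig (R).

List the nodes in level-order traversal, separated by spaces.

daisy reed yew bay moss sage lime pear elm fern fig aster

Level-order visits nodes level by level from the root, left to right within each level.
Level 0: daisy
Level 1: reed, yew
Level 2: bay, moss
Level 3: sage, lime, pear
Level 4: elm, fern
Level 5: fig
Level 6: aster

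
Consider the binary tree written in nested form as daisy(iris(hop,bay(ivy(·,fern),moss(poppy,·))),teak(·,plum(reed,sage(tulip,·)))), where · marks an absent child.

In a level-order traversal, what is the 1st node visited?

Level-order visits nodes level by level from the root, left to right within each level.
Level 0: daisy
Level 1: iris, teak
Level 2: hop, bay, plum
Level 3: ivy, moss, reed, sage
Level 4: fern, poppy, tulip
Full level-order sequence: daisy, iris, teak, hop, bay, plum, ivy, moss, reed, sage, fern, poppy, tulip.

daisy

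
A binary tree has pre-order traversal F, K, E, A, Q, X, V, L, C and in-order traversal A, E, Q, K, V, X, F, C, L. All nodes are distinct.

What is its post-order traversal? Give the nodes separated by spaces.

The first element of pre-order is the root; it splits in-order into left and right subtrees.
Root F: left subtree has 6 nodes {A, E, Q, K, V, X}, right has 2 {C, L}.
  Root K: left subtree has 3 nodes {A, E, Q}, right has 2 {V, X}.
    Root E: left subtree has 1 node {A}, right has 1 {Q}.
    Root X: left subtree has 1 node {V}, right has 0 { }.
  Root L: left subtree has 1 node {C}, right has 0 { }.

A Q E V X K C L F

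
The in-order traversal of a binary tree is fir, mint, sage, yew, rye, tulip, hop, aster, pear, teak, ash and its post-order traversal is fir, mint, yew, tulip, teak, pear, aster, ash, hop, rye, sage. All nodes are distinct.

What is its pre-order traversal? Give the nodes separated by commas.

The last element of post-order is the root; it splits in-order into left and right subtrees.
Root sage: left subtree has 2 nodes {fir, mint}, right has 8 {yew, rye, tulip, hop, aster, pear, teak, ash}.
  Root mint: left subtree has 1 node {fir}, right has 0 { }.
  Root rye: left subtree has 1 node {yew}, right has 6 {tulip, hop, aster, pear, teak, ash}.
    Root hop: left subtree has 1 node {tulip}, right has 4 {aster, pear, teak, ash}.
      Root ash: left subtree has 3 nodes {aster, pear, teak}, right has 0 { }.
        Root aster: left subtree has 0 nodes { }, right has 2 {pear, teak}.
          Root pear: left subtree has 0 nodes { }, right has 1 {teak}.

sage, mint, fir, rye, yew, hop, tulip, ash, aster, pear, teak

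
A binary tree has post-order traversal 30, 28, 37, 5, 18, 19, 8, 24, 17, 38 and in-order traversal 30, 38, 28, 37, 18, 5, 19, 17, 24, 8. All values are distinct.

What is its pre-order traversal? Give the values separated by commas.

The last element of post-order is the root; it splits in-order into left and right subtrees.
Root 38: left subtree has 1 node {30}, right has 8 {28, 37, 18, 5, 19, 17, 24, 8}.
  Root 17: left subtree has 5 nodes {28, 37, 18, 5, 19}, right has 2 {24, 8}.
    Root 19: left subtree has 4 nodes {28, 37, 18, 5}, right has 0 { }.
      Root 18: left subtree has 2 nodes {28, 37}, right has 1 {5}.
        Root 37: left subtree has 1 node {28}, right has 0 { }.
    Root 24: left subtree has 0 nodes { }, right has 1 {8}.

38, 30, 17, 19, 18, 37, 28, 5, 24, 8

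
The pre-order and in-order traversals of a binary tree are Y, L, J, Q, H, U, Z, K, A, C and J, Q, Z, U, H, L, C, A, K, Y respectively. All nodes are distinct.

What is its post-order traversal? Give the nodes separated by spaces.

The first element of pre-order is the root; it splits in-order into left and right subtrees.
Root Y: left subtree has 9 nodes {J, Q, Z, U, H, L, C, A, K}, right has 0 { }.
  Root L: left subtree has 5 nodes {J, Q, Z, U, H}, right has 3 {C, A, K}.
    Root J: left subtree has 0 nodes { }, right has 4 {Q, Z, U, H}.
      Root Q: left subtree has 0 nodes { }, right has 3 {Z, U, H}.
        Root H: left subtree has 2 nodes {Z, U}, right has 0 { }.
          Root U: left subtree has 1 node {Z}, right has 0 { }.
    Root K: left subtree has 2 nodes {C, A}, right has 0 { }.
      Root A: left subtree has 1 node {C}, right has 0 { }.

Z U H Q J C A K L Y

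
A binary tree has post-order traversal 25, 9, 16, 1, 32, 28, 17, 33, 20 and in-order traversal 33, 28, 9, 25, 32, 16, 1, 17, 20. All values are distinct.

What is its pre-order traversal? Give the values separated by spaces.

20 33 17 28 32 9 25 1 16

The last element of post-order is the root; it splits in-order into left and right subtrees.
Root 20: left subtree has 8 nodes {33, 28, 9, 25, 32, 16, 1, 17}, right has 0 { }.
  Root 33: left subtree has 0 nodes { }, right has 7 {28, 9, 25, 32, 16, 1, 17}.
    Root 17: left subtree has 6 nodes {28, 9, 25, 32, 16, 1}, right has 0 { }.
      Root 28: left subtree has 0 nodes { }, right has 5 {9, 25, 32, 16, 1}.
        Root 32: left subtree has 2 nodes {9, 25}, right has 2 {16, 1}.
          Root 9: left subtree has 0 nodes { }, right has 1 {25}.
          Root 1: left subtree has 1 node {16}, right has 0 { }.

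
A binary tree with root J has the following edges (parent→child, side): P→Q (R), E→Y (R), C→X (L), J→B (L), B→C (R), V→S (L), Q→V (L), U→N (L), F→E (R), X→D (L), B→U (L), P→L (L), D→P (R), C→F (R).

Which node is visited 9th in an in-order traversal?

Q

In-order visits the left subtree, then the node, then the right subtree.
At J: go left to B.
  At B: go left to U.
    At U: go left to N.
      N is a leaf — visit N.
    Visit U.
    At U: no right child.
  Visit B.
  At B: go right to C.
    At C: go left to X.
      At X: go left to D.
        At D: no left child.
        Visit D.
        At D: go right to P.
          At P: go left to L.
            L is a leaf — visit L.
          Visit P.
          At P: go right to Q.
            At Q: go left to V.
              At V: go left to S.
                S is a leaf — visit S.
              Visit V.
              At V: no right child.
            Visit Q.
            At Q: no right child.
      Visit X.
      At X: no right child.
    Visit C.
    At C: go right to F.
      At F: no left child.
      Visit F.
      At F: go right to E.
        At E: no left child.
        Visit E.
        At E: go right to Y.
          Y is a leaf — visit Y.
Visit J.
At J: no right child.
Full in-order sequence: N, U, B, D, L, P, S, V, Q, X, C, F, E, Y, J.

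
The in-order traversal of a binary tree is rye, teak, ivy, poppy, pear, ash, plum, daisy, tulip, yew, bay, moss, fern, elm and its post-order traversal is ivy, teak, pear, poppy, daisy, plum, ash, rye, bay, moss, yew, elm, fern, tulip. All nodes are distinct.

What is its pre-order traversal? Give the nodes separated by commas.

tulip, rye, ash, poppy, teak, ivy, pear, plum, daisy, fern, yew, moss, bay, elm

The last element of post-order is the root; it splits in-order into left and right subtrees.
Root tulip: left subtree has 8 nodes {rye, teak, ivy, poppy, pear, ash, plum, daisy}, right has 5 {yew, bay, moss, fern, elm}.
  Root rye: left subtree has 0 nodes { }, right has 7 {teak, ivy, poppy, pear, ash, plum, daisy}.
    Root ash: left subtree has 4 nodes {teak, ivy, poppy, pear}, right has 2 {plum, daisy}.
      Root poppy: left subtree has 2 nodes {teak, ivy}, right has 1 {pear}.
        Root teak: left subtree has 0 nodes { }, right has 1 {ivy}.
      Root plum: left subtree has 0 nodes { }, right has 1 {daisy}.
  Root fern: left subtree has 3 nodes {yew, bay, moss}, right has 1 {elm}.
    Root yew: left subtree has 0 nodes { }, right has 2 {bay, moss}.
      Root moss: left subtree has 1 node {bay}, right has 0 { }.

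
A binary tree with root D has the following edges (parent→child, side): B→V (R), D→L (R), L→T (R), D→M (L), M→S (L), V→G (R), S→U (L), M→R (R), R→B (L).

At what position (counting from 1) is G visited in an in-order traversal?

In-order visits the left subtree, then the node, then the right subtree.
At D: go left to M.
  At M: go left to S.
    At S: go left to U.
      U is a leaf — visit U.
    Visit S.
    At S: no right child.
  Visit M.
  At M: go right to R.
    At R: go left to B.
      At B: no left child.
      Visit B.
      At B: go right to V.
        At V: no left child.
        Visit V.
        At V: go right to G.
          G is a leaf — visit G.
    Visit R.
    At R: no right child.
Visit D.
At D: go right to L.
  At L: no left child.
  Visit L.
  At L: go right to T.
    T is a leaf — visit T.
Full in-order sequence: U, S, M, B, V, G, R, D, L, T.

6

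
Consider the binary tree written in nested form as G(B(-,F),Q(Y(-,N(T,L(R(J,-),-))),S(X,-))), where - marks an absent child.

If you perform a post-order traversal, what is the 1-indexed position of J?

Post-order visits the left subtree, then the right subtree, then the node.
At G: go left to B.
  At B: no left child.
  At B: go right to F.
    F is a leaf — visit F.
  Visit B.
At G: go right to Q.
  At Q: go left to Y.
    At Y: no left child.
    At Y: go right to N.
      At N: go left to T.
        T is a leaf — visit T.
      At N: go right to L.
        At L: go left to R.
          At R: go left to J.
            J is a leaf — visit J.
          At R: no right child.
          Visit R.
        At L: no right child.
        Visit L.
      Visit N.
    Visit Y.
  At Q: go right to S.
    At S: go left to X.
      X is a leaf — visit X.
    At S: no right child.
    Visit S.
  Visit Q.
Visit G.
Full post-order sequence: F, B, T, J, R, L, N, Y, X, S, Q, G.

4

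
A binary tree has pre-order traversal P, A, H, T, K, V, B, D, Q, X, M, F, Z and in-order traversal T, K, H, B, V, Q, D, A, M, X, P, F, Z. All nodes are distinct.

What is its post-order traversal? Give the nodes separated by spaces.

K T B Q D V H M X A Z F P

The first element of pre-order is the root; it splits in-order into left and right subtrees.
Root P: left subtree has 10 nodes {T, K, H, B, V, Q, D, A, M, X}, right has 2 {F, Z}.
  Root A: left subtree has 7 nodes {T, K, H, B, V, Q, D}, right has 2 {M, X}.
    Root H: left subtree has 2 nodes {T, K}, right has 4 {B, V, Q, D}.
      Root T: left subtree has 0 nodes { }, right has 1 {K}.
      Root V: left subtree has 1 node {B}, right has 2 {Q, D}.
        Root D: left subtree has 1 node {Q}, right has 0 { }.
    Root X: left subtree has 1 node {M}, right has 0 { }.
  Root F: left subtree has 0 nodes { }, right has 1 {Z}.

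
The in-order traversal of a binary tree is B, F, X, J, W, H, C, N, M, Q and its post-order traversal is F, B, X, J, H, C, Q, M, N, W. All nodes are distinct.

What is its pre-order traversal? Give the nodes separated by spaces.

W J X B F N C H M Q

The last element of post-order is the root; it splits in-order into left and right subtrees.
Root W: left subtree has 4 nodes {B, F, X, J}, right has 5 {H, C, N, M, Q}.
  Root J: left subtree has 3 nodes {B, F, X}, right has 0 { }.
    Root X: left subtree has 2 nodes {B, F}, right has 0 { }.
      Root B: left subtree has 0 nodes { }, right has 1 {F}.
  Root N: left subtree has 2 nodes {H, C}, right has 2 {M, Q}.
    Root C: left subtree has 1 node {H}, right has 0 { }.
    Root M: left subtree has 0 nodes { }, right has 1 {Q}.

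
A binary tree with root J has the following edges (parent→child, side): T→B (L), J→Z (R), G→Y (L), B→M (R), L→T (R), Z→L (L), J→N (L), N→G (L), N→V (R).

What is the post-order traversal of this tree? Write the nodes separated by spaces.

Post-order visits the left subtree, then the right subtree, then the node.
At J: go left to N.
  At N: go left to G.
    At G: go left to Y.
      Y is a leaf — visit Y.
    At G: no right child.
    Visit G.
  At N: go right to V.
    V is a leaf — visit V.
  Visit N.
At J: go right to Z.
  At Z: go left to L.
    At L: no left child.
    At L: go right to T.
      At T: go left to B.
        At B: no left child.
        At B: go right to M.
          M is a leaf — visit M.
        Visit B.
      At T: no right child.
      Visit T.
    Visit L.
  At Z: no right child.
  Visit Z.
Visit J.

Y G V N M B T L Z J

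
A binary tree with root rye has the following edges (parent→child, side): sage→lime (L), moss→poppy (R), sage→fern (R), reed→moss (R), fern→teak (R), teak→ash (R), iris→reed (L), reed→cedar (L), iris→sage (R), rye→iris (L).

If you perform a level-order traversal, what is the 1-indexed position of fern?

8

Level-order visits nodes level by level from the root, left to right within each level.
Level 0: rye
Level 1: iris
Level 2: reed, sage
Level 3: cedar, moss, lime, fern
Level 4: poppy, teak
Level 5: ash
Full level-order sequence: rye, iris, reed, sage, cedar, moss, lime, fern, poppy, teak, ash.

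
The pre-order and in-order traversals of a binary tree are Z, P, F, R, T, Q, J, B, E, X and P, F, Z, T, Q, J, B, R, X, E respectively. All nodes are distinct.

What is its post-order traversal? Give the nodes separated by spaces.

F P B J Q T X E R Z

The first element of pre-order is the root; it splits in-order into left and right subtrees.
Root Z: left subtree has 2 nodes {P, F}, right has 7 {T, Q, J, B, R, X, E}.
  Root P: left subtree has 0 nodes { }, right has 1 {F}.
  Root R: left subtree has 4 nodes {T, Q, J, B}, right has 2 {X, E}.
    Root T: left subtree has 0 nodes { }, right has 3 {Q, J, B}.
      Root Q: left subtree has 0 nodes { }, right has 2 {J, B}.
        Root J: left subtree has 0 nodes { }, right has 1 {B}.
    Root E: left subtree has 1 node {X}, right has 0 { }.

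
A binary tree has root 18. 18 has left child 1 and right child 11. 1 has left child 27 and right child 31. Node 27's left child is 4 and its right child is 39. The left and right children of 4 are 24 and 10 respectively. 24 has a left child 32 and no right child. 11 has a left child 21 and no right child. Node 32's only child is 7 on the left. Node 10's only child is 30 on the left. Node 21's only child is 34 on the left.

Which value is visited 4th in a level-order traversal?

Level-order visits nodes level by level from the root, left to right within each level.
Level 0: 18
Level 1: 1, 11
Level 2: 27, 31, 21
Level 3: 4, 39, 34
Level 4: 24, 10
Level 5: 32, 30
Level 6: 7
Full level-order sequence: 18, 1, 11, 27, 31, 21, 4, 39, 34, 24, 10, 32, 30, 7.

27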